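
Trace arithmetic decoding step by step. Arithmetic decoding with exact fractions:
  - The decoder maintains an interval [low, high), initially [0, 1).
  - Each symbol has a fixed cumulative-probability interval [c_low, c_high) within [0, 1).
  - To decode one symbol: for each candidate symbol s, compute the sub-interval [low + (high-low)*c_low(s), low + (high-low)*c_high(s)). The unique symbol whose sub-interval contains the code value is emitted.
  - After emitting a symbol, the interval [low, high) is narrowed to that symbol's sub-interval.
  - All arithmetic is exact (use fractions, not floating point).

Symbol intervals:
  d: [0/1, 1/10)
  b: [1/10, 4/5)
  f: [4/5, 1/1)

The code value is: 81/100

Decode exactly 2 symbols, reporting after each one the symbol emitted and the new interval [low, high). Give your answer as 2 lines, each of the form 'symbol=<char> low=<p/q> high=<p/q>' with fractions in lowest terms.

Answer: symbol=f low=4/5 high=1/1
symbol=d low=4/5 high=41/50

Derivation:
Step 1: interval [0/1, 1/1), width = 1/1 - 0/1 = 1/1
  'd': [0/1 + 1/1*0/1, 0/1 + 1/1*1/10) = [0/1, 1/10)
  'b': [0/1 + 1/1*1/10, 0/1 + 1/1*4/5) = [1/10, 4/5)
  'f': [0/1 + 1/1*4/5, 0/1 + 1/1*1/1) = [4/5, 1/1) <- contains code 81/100
  emit 'f', narrow to [4/5, 1/1)
Step 2: interval [4/5, 1/1), width = 1/1 - 4/5 = 1/5
  'd': [4/5 + 1/5*0/1, 4/5 + 1/5*1/10) = [4/5, 41/50) <- contains code 81/100
  'b': [4/5 + 1/5*1/10, 4/5 + 1/5*4/5) = [41/50, 24/25)
  'f': [4/5 + 1/5*4/5, 4/5 + 1/5*1/1) = [24/25, 1/1)
  emit 'd', narrow to [4/5, 41/50)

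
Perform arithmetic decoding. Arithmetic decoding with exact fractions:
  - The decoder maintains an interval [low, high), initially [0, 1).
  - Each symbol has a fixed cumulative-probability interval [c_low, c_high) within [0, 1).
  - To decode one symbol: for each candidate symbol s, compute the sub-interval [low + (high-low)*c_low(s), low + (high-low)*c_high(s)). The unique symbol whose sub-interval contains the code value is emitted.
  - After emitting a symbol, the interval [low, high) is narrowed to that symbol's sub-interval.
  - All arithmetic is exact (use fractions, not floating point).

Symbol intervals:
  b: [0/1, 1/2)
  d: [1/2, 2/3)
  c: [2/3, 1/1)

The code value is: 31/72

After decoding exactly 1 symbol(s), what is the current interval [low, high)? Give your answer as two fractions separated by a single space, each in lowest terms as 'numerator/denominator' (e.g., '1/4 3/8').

Answer: 0/1 1/2

Derivation:
Step 1: interval [0/1, 1/1), width = 1/1 - 0/1 = 1/1
  'b': [0/1 + 1/1*0/1, 0/1 + 1/1*1/2) = [0/1, 1/2) <- contains code 31/72
  'd': [0/1 + 1/1*1/2, 0/1 + 1/1*2/3) = [1/2, 2/3)
  'c': [0/1 + 1/1*2/3, 0/1 + 1/1*1/1) = [2/3, 1/1)
  emit 'b', narrow to [0/1, 1/2)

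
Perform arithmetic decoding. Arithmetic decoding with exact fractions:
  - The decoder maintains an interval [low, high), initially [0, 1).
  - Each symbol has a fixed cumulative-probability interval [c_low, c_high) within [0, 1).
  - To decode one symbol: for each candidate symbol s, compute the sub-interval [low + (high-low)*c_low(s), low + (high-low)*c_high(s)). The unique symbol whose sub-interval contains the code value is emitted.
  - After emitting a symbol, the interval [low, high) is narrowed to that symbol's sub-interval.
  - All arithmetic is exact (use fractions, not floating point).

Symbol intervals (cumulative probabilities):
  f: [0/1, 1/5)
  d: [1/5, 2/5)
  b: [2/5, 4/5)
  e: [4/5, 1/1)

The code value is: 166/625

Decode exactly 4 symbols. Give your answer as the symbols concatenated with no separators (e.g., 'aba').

Answer: ddbb

Derivation:
Step 1: interval [0/1, 1/1), width = 1/1 - 0/1 = 1/1
  'f': [0/1 + 1/1*0/1, 0/1 + 1/1*1/5) = [0/1, 1/5)
  'd': [0/1 + 1/1*1/5, 0/1 + 1/1*2/5) = [1/5, 2/5) <- contains code 166/625
  'b': [0/1 + 1/1*2/5, 0/1 + 1/1*4/5) = [2/5, 4/5)
  'e': [0/1 + 1/1*4/5, 0/1 + 1/1*1/1) = [4/5, 1/1)
  emit 'd', narrow to [1/5, 2/5)
Step 2: interval [1/5, 2/5), width = 2/5 - 1/5 = 1/5
  'f': [1/5 + 1/5*0/1, 1/5 + 1/5*1/5) = [1/5, 6/25)
  'd': [1/5 + 1/5*1/5, 1/5 + 1/5*2/5) = [6/25, 7/25) <- contains code 166/625
  'b': [1/5 + 1/5*2/5, 1/5 + 1/5*4/5) = [7/25, 9/25)
  'e': [1/5 + 1/5*4/5, 1/5 + 1/5*1/1) = [9/25, 2/5)
  emit 'd', narrow to [6/25, 7/25)
Step 3: interval [6/25, 7/25), width = 7/25 - 6/25 = 1/25
  'f': [6/25 + 1/25*0/1, 6/25 + 1/25*1/5) = [6/25, 31/125)
  'd': [6/25 + 1/25*1/5, 6/25 + 1/25*2/5) = [31/125, 32/125)
  'b': [6/25 + 1/25*2/5, 6/25 + 1/25*4/5) = [32/125, 34/125) <- contains code 166/625
  'e': [6/25 + 1/25*4/5, 6/25 + 1/25*1/1) = [34/125, 7/25)
  emit 'b', narrow to [32/125, 34/125)
Step 4: interval [32/125, 34/125), width = 34/125 - 32/125 = 2/125
  'f': [32/125 + 2/125*0/1, 32/125 + 2/125*1/5) = [32/125, 162/625)
  'd': [32/125 + 2/125*1/5, 32/125 + 2/125*2/5) = [162/625, 164/625)
  'b': [32/125 + 2/125*2/5, 32/125 + 2/125*4/5) = [164/625, 168/625) <- contains code 166/625
  'e': [32/125 + 2/125*4/5, 32/125 + 2/125*1/1) = [168/625, 34/125)
  emit 'b', narrow to [164/625, 168/625)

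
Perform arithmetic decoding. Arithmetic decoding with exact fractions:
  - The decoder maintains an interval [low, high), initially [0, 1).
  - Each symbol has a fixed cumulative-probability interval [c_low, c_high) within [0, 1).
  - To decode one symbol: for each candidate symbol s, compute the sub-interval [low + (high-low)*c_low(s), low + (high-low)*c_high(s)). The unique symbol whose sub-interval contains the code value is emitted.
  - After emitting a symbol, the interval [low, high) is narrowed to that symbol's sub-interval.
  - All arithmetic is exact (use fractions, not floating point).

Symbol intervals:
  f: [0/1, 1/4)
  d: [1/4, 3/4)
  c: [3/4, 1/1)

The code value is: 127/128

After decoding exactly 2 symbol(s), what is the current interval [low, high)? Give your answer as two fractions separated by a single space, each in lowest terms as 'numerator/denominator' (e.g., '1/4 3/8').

Answer: 15/16 1/1

Derivation:
Step 1: interval [0/1, 1/1), width = 1/1 - 0/1 = 1/1
  'f': [0/1 + 1/1*0/1, 0/1 + 1/1*1/4) = [0/1, 1/4)
  'd': [0/1 + 1/1*1/4, 0/1 + 1/1*3/4) = [1/4, 3/4)
  'c': [0/1 + 1/1*3/4, 0/1 + 1/1*1/1) = [3/4, 1/1) <- contains code 127/128
  emit 'c', narrow to [3/4, 1/1)
Step 2: interval [3/4, 1/1), width = 1/1 - 3/4 = 1/4
  'f': [3/4 + 1/4*0/1, 3/4 + 1/4*1/4) = [3/4, 13/16)
  'd': [3/4 + 1/4*1/4, 3/4 + 1/4*3/4) = [13/16, 15/16)
  'c': [3/4 + 1/4*3/4, 3/4 + 1/4*1/1) = [15/16, 1/1) <- contains code 127/128
  emit 'c', narrow to [15/16, 1/1)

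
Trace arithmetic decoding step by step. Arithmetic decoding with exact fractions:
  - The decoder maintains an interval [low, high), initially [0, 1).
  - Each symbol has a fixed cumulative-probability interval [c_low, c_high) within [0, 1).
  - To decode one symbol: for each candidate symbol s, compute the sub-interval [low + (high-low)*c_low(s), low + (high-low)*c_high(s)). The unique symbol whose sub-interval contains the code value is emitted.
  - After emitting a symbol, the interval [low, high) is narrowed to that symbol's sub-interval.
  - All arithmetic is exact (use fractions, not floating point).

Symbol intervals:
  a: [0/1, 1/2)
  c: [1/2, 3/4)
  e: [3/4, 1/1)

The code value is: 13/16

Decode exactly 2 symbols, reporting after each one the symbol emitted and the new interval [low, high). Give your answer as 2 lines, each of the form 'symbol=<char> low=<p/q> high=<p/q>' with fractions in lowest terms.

Step 1: interval [0/1, 1/1), width = 1/1 - 0/1 = 1/1
  'a': [0/1 + 1/1*0/1, 0/1 + 1/1*1/2) = [0/1, 1/2)
  'c': [0/1 + 1/1*1/2, 0/1 + 1/1*3/4) = [1/2, 3/4)
  'e': [0/1 + 1/1*3/4, 0/1 + 1/1*1/1) = [3/4, 1/1) <- contains code 13/16
  emit 'e', narrow to [3/4, 1/1)
Step 2: interval [3/4, 1/1), width = 1/1 - 3/4 = 1/4
  'a': [3/4 + 1/4*0/1, 3/4 + 1/4*1/2) = [3/4, 7/8) <- contains code 13/16
  'c': [3/4 + 1/4*1/2, 3/4 + 1/4*3/4) = [7/8, 15/16)
  'e': [3/4 + 1/4*3/4, 3/4 + 1/4*1/1) = [15/16, 1/1)
  emit 'a', narrow to [3/4, 7/8)

Answer: symbol=e low=3/4 high=1/1
symbol=a low=3/4 high=7/8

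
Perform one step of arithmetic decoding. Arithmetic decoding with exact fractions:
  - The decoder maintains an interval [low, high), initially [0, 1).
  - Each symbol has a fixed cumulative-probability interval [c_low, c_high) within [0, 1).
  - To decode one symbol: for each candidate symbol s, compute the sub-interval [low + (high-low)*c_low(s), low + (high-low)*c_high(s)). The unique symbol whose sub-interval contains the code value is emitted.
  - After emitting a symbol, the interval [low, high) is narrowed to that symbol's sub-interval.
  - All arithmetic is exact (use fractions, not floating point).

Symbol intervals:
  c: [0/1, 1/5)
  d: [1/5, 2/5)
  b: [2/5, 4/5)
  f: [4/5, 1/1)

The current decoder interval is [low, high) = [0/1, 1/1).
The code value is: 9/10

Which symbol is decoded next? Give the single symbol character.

Interval width = high − low = 1/1 − 0/1 = 1/1
Scaled code = (code − low) / width = (9/10 − 0/1) / 1/1 = 9/10
  c: [0/1, 1/5) 
  d: [1/5, 2/5) 
  b: [2/5, 4/5) 
  f: [4/5, 1/1) ← scaled code falls here ✓

Answer: f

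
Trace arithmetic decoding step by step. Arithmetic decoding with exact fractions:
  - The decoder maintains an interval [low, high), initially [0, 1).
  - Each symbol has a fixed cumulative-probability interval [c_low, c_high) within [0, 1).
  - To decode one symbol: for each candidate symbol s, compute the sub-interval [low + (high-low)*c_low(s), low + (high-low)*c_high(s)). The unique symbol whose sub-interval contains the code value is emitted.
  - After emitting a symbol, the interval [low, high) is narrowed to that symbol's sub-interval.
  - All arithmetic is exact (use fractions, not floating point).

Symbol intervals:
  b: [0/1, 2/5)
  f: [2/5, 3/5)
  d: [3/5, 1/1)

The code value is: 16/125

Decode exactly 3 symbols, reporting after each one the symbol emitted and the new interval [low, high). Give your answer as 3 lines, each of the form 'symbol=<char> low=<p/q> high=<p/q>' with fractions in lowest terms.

Answer: symbol=b low=0/1 high=2/5
symbol=b low=0/1 high=4/25
symbol=d low=12/125 high=4/25

Derivation:
Step 1: interval [0/1, 1/1), width = 1/1 - 0/1 = 1/1
  'b': [0/1 + 1/1*0/1, 0/1 + 1/1*2/5) = [0/1, 2/5) <- contains code 16/125
  'f': [0/1 + 1/1*2/5, 0/1 + 1/1*3/5) = [2/5, 3/5)
  'd': [0/1 + 1/1*3/5, 0/1 + 1/1*1/1) = [3/5, 1/1)
  emit 'b', narrow to [0/1, 2/5)
Step 2: interval [0/1, 2/5), width = 2/5 - 0/1 = 2/5
  'b': [0/1 + 2/5*0/1, 0/1 + 2/5*2/5) = [0/1, 4/25) <- contains code 16/125
  'f': [0/1 + 2/5*2/5, 0/1 + 2/5*3/5) = [4/25, 6/25)
  'd': [0/1 + 2/5*3/5, 0/1 + 2/5*1/1) = [6/25, 2/5)
  emit 'b', narrow to [0/1, 4/25)
Step 3: interval [0/1, 4/25), width = 4/25 - 0/1 = 4/25
  'b': [0/1 + 4/25*0/1, 0/1 + 4/25*2/5) = [0/1, 8/125)
  'f': [0/1 + 4/25*2/5, 0/1 + 4/25*3/5) = [8/125, 12/125)
  'd': [0/1 + 4/25*3/5, 0/1 + 4/25*1/1) = [12/125, 4/25) <- contains code 16/125
  emit 'd', narrow to [12/125, 4/25)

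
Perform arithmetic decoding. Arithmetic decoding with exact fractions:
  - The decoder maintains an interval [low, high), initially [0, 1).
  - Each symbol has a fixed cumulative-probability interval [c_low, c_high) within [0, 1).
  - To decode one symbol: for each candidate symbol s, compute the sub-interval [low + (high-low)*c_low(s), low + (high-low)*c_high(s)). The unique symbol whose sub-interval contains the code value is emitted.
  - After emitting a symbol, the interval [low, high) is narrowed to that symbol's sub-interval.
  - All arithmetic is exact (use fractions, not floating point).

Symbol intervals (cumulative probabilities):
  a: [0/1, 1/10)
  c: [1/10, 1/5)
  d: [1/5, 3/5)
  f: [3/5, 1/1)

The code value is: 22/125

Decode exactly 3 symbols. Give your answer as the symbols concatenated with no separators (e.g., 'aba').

Answer: cfd

Derivation:
Step 1: interval [0/1, 1/1), width = 1/1 - 0/1 = 1/1
  'a': [0/1 + 1/1*0/1, 0/1 + 1/1*1/10) = [0/1, 1/10)
  'c': [0/1 + 1/1*1/10, 0/1 + 1/1*1/5) = [1/10, 1/5) <- contains code 22/125
  'd': [0/1 + 1/1*1/5, 0/1 + 1/1*3/5) = [1/5, 3/5)
  'f': [0/1 + 1/1*3/5, 0/1 + 1/1*1/1) = [3/5, 1/1)
  emit 'c', narrow to [1/10, 1/5)
Step 2: interval [1/10, 1/5), width = 1/5 - 1/10 = 1/10
  'a': [1/10 + 1/10*0/1, 1/10 + 1/10*1/10) = [1/10, 11/100)
  'c': [1/10 + 1/10*1/10, 1/10 + 1/10*1/5) = [11/100, 3/25)
  'd': [1/10 + 1/10*1/5, 1/10 + 1/10*3/5) = [3/25, 4/25)
  'f': [1/10 + 1/10*3/5, 1/10 + 1/10*1/1) = [4/25, 1/5) <- contains code 22/125
  emit 'f', narrow to [4/25, 1/5)
Step 3: interval [4/25, 1/5), width = 1/5 - 4/25 = 1/25
  'a': [4/25 + 1/25*0/1, 4/25 + 1/25*1/10) = [4/25, 41/250)
  'c': [4/25 + 1/25*1/10, 4/25 + 1/25*1/5) = [41/250, 21/125)
  'd': [4/25 + 1/25*1/5, 4/25 + 1/25*3/5) = [21/125, 23/125) <- contains code 22/125
  'f': [4/25 + 1/25*3/5, 4/25 + 1/25*1/1) = [23/125, 1/5)
  emit 'd', narrow to [21/125, 23/125)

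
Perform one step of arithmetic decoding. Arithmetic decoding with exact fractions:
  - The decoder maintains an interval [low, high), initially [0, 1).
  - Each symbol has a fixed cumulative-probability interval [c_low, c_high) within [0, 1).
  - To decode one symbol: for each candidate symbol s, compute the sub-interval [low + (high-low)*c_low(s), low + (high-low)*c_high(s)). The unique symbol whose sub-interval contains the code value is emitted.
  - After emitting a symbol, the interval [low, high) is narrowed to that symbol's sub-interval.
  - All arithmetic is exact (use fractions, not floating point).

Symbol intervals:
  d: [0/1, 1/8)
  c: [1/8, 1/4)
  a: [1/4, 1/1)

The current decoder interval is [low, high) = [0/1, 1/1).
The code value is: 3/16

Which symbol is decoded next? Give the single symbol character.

Answer: c

Derivation:
Interval width = high − low = 1/1 − 0/1 = 1/1
Scaled code = (code − low) / width = (3/16 − 0/1) / 1/1 = 3/16
  d: [0/1, 1/8) 
  c: [1/8, 1/4) ← scaled code falls here ✓
  a: [1/4, 1/1) 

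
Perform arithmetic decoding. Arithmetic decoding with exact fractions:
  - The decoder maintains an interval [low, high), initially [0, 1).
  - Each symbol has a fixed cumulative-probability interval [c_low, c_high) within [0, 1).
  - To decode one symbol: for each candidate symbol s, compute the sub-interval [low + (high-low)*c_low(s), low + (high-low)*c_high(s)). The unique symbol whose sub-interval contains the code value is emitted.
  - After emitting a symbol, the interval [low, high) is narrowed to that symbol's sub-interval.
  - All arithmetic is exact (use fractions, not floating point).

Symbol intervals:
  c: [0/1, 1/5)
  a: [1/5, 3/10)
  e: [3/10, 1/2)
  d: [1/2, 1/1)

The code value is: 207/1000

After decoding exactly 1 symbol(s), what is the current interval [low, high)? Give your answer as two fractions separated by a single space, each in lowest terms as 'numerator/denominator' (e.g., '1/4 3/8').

Step 1: interval [0/1, 1/1), width = 1/1 - 0/1 = 1/1
  'c': [0/1 + 1/1*0/1, 0/1 + 1/1*1/5) = [0/1, 1/5)
  'a': [0/1 + 1/1*1/5, 0/1 + 1/1*3/10) = [1/5, 3/10) <- contains code 207/1000
  'e': [0/1 + 1/1*3/10, 0/1 + 1/1*1/2) = [3/10, 1/2)
  'd': [0/1 + 1/1*1/2, 0/1 + 1/1*1/1) = [1/2, 1/1)
  emit 'a', narrow to [1/5, 3/10)

Answer: 1/5 3/10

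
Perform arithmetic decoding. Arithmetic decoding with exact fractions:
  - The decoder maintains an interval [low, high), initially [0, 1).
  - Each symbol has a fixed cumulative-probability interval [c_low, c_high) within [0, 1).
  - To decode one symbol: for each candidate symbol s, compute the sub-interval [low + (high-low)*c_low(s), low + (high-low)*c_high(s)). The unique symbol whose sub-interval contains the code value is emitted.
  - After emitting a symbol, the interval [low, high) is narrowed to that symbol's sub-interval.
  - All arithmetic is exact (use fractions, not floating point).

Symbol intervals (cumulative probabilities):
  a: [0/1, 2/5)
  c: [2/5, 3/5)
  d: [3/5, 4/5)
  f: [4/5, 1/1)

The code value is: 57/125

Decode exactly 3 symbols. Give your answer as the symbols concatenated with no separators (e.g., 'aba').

Step 1: interval [0/1, 1/1), width = 1/1 - 0/1 = 1/1
  'a': [0/1 + 1/1*0/1, 0/1 + 1/1*2/5) = [0/1, 2/5)
  'c': [0/1 + 1/1*2/5, 0/1 + 1/1*3/5) = [2/5, 3/5) <- contains code 57/125
  'd': [0/1 + 1/1*3/5, 0/1 + 1/1*4/5) = [3/5, 4/5)
  'f': [0/1 + 1/1*4/5, 0/1 + 1/1*1/1) = [4/5, 1/1)
  emit 'c', narrow to [2/5, 3/5)
Step 2: interval [2/5, 3/5), width = 3/5 - 2/5 = 1/5
  'a': [2/5 + 1/5*0/1, 2/5 + 1/5*2/5) = [2/5, 12/25) <- contains code 57/125
  'c': [2/5 + 1/5*2/5, 2/5 + 1/5*3/5) = [12/25, 13/25)
  'd': [2/5 + 1/5*3/5, 2/5 + 1/5*4/5) = [13/25, 14/25)
  'f': [2/5 + 1/5*4/5, 2/5 + 1/5*1/1) = [14/25, 3/5)
  emit 'a', narrow to [2/5, 12/25)
Step 3: interval [2/5, 12/25), width = 12/25 - 2/5 = 2/25
  'a': [2/5 + 2/25*0/1, 2/5 + 2/25*2/5) = [2/5, 54/125)
  'c': [2/5 + 2/25*2/5, 2/5 + 2/25*3/5) = [54/125, 56/125)
  'd': [2/5 + 2/25*3/5, 2/5 + 2/25*4/5) = [56/125, 58/125) <- contains code 57/125
  'f': [2/5 + 2/25*4/5, 2/5 + 2/25*1/1) = [58/125, 12/25)
  emit 'd', narrow to [56/125, 58/125)

Answer: cad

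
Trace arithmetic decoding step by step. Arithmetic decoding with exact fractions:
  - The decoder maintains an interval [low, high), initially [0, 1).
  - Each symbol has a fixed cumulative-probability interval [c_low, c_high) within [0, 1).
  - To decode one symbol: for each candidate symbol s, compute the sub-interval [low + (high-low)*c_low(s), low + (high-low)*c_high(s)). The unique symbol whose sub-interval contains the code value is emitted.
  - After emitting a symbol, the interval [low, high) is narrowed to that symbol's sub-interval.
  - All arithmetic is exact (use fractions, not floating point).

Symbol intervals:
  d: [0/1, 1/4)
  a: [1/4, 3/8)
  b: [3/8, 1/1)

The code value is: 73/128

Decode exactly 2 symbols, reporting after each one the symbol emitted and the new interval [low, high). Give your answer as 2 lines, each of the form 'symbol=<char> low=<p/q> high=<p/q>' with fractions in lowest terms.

Step 1: interval [0/1, 1/1), width = 1/1 - 0/1 = 1/1
  'd': [0/1 + 1/1*0/1, 0/1 + 1/1*1/4) = [0/1, 1/4)
  'a': [0/1 + 1/1*1/4, 0/1 + 1/1*3/8) = [1/4, 3/8)
  'b': [0/1 + 1/1*3/8, 0/1 + 1/1*1/1) = [3/8, 1/1) <- contains code 73/128
  emit 'b', narrow to [3/8, 1/1)
Step 2: interval [3/8, 1/1), width = 1/1 - 3/8 = 5/8
  'd': [3/8 + 5/8*0/1, 3/8 + 5/8*1/4) = [3/8, 17/32)
  'a': [3/8 + 5/8*1/4, 3/8 + 5/8*3/8) = [17/32, 39/64) <- contains code 73/128
  'b': [3/8 + 5/8*3/8, 3/8 + 5/8*1/1) = [39/64, 1/1)
  emit 'a', narrow to [17/32, 39/64)

Answer: symbol=b low=3/8 high=1/1
symbol=a low=17/32 high=39/64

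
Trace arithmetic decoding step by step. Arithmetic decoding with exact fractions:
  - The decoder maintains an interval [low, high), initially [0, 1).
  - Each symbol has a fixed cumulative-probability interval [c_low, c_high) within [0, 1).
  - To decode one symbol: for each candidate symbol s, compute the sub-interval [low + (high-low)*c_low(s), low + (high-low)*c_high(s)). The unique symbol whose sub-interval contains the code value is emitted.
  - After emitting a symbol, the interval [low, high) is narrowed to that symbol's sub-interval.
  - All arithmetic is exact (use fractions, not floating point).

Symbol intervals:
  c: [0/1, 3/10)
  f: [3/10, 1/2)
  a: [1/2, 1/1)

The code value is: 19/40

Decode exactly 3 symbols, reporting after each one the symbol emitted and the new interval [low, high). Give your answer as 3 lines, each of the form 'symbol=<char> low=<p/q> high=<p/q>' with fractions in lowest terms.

Step 1: interval [0/1, 1/1), width = 1/1 - 0/1 = 1/1
  'c': [0/1 + 1/1*0/1, 0/1 + 1/1*3/10) = [0/1, 3/10)
  'f': [0/1 + 1/1*3/10, 0/1 + 1/1*1/2) = [3/10, 1/2) <- contains code 19/40
  'a': [0/1 + 1/1*1/2, 0/1 + 1/1*1/1) = [1/2, 1/1)
  emit 'f', narrow to [3/10, 1/2)
Step 2: interval [3/10, 1/2), width = 1/2 - 3/10 = 1/5
  'c': [3/10 + 1/5*0/1, 3/10 + 1/5*3/10) = [3/10, 9/25)
  'f': [3/10 + 1/5*3/10, 3/10 + 1/5*1/2) = [9/25, 2/5)
  'a': [3/10 + 1/5*1/2, 3/10 + 1/5*1/1) = [2/5, 1/2) <- contains code 19/40
  emit 'a', narrow to [2/5, 1/2)
Step 3: interval [2/5, 1/2), width = 1/2 - 2/5 = 1/10
  'c': [2/5 + 1/10*0/1, 2/5 + 1/10*3/10) = [2/5, 43/100)
  'f': [2/5 + 1/10*3/10, 2/5 + 1/10*1/2) = [43/100, 9/20)
  'a': [2/5 + 1/10*1/2, 2/5 + 1/10*1/1) = [9/20, 1/2) <- contains code 19/40
  emit 'a', narrow to [9/20, 1/2)

Answer: symbol=f low=3/10 high=1/2
symbol=a low=2/5 high=1/2
symbol=a low=9/20 high=1/2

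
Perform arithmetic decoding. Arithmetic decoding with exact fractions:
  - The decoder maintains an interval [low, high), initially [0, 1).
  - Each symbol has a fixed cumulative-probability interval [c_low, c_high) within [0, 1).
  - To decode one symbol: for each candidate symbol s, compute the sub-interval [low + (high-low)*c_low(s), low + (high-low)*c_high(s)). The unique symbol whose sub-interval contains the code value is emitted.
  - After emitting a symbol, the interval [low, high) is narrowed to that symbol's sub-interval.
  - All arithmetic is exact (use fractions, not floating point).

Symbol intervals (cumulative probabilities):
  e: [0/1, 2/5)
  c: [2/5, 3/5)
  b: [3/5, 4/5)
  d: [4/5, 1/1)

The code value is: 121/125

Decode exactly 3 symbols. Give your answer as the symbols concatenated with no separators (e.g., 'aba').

Step 1: interval [0/1, 1/1), width = 1/1 - 0/1 = 1/1
  'e': [0/1 + 1/1*0/1, 0/1 + 1/1*2/5) = [0/1, 2/5)
  'c': [0/1 + 1/1*2/5, 0/1 + 1/1*3/5) = [2/5, 3/5)
  'b': [0/1 + 1/1*3/5, 0/1 + 1/1*4/5) = [3/5, 4/5)
  'd': [0/1 + 1/1*4/5, 0/1 + 1/1*1/1) = [4/5, 1/1) <- contains code 121/125
  emit 'd', narrow to [4/5, 1/1)
Step 2: interval [4/5, 1/1), width = 1/1 - 4/5 = 1/5
  'e': [4/5 + 1/5*0/1, 4/5 + 1/5*2/5) = [4/5, 22/25)
  'c': [4/5 + 1/5*2/5, 4/5 + 1/5*3/5) = [22/25, 23/25)
  'b': [4/5 + 1/5*3/5, 4/5 + 1/5*4/5) = [23/25, 24/25)
  'd': [4/5 + 1/5*4/5, 4/5 + 1/5*1/1) = [24/25, 1/1) <- contains code 121/125
  emit 'd', narrow to [24/25, 1/1)
Step 3: interval [24/25, 1/1), width = 1/1 - 24/25 = 1/25
  'e': [24/25 + 1/25*0/1, 24/25 + 1/25*2/5) = [24/25, 122/125) <- contains code 121/125
  'c': [24/25 + 1/25*2/5, 24/25 + 1/25*3/5) = [122/125, 123/125)
  'b': [24/25 + 1/25*3/5, 24/25 + 1/25*4/5) = [123/125, 124/125)
  'd': [24/25 + 1/25*4/5, 24/25 + 1/25*1/1) = [124/125, 1/1)
  emit 'e', narrow to [24/25, 122/125)

Answer: dde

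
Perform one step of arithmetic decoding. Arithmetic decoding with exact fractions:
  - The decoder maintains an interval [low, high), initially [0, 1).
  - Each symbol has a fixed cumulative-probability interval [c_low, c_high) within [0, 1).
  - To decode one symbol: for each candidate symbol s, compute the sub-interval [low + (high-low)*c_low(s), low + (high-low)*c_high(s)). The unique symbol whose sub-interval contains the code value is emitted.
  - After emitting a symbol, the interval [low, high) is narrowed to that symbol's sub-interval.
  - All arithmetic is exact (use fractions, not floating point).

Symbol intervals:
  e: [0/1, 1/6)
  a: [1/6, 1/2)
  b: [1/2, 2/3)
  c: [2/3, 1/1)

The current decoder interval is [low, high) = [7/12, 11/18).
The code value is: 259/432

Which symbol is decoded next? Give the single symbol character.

Answer: b

Derivation:
Interval width = high − low = 11/18 − 7/12 = 1/36
Scaled code = (code − low) / width = (259/432 − 7/12) / 1/36 = 7/12
  e: [0/1, 1/6) 
  a: [1/6, 1/2) 
  b: [1/2, 2/3) ← scaled code falls here ✓
  c: [2/3, 1/1) 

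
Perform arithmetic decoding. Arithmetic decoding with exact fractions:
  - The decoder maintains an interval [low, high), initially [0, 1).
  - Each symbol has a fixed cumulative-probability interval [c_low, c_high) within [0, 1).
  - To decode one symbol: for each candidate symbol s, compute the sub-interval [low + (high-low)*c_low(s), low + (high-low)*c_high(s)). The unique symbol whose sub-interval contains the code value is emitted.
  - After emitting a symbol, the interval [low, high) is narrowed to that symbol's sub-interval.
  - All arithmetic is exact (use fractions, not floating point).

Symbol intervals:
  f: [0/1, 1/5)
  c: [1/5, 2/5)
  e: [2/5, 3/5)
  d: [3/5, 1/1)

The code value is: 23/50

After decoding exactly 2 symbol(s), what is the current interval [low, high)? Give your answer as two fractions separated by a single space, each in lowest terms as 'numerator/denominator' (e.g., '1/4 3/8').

Answer: 11/25 12/25

Derivation:
Step 1: interval [0/1, 1/1), width = 1/1 - 0/1 = 1/1
  'f': [0/1 + 1/1*0/1, 0/1 + 1/1*1/5) = [0/1, 1/5)
  'c': [0/1 + 1/1*1/5, 0/1 + 1/1*2/5) = [1/5, 2/5)
  'e': [0/1 + 1/1*2/5, 0/1 + 1/1*3/5) = [2/5, 3/5) <- contains code 23/50
  'd': [0/1 + 1/1*3/5, 0/1 + 1/1*1/1) = [3/5, 1/1)
  emit 'e', narrow to [2/5, 3/5)
Step 2: interval [2/5, 3/5), width = 3/5 - 2/5 = 1/5
  'f': [2/5 + 1/5*0/1, 2/5 + 1/5*1/5) = [2/5, 11/25)
  'c': [2/5 + 1/5*1/5, 2/5 + 1/5*2/5) = [11/25, 12/25) <- contains code 23/50
  'e': [2/5 + 1/5*2/5, 2/5 + 1/5*3/5) = [12/25, 13/25)
  'd': [2/5 + 1/5*3/5, 2/5 + 1/5*1/1) = [13/25, 3/5)
  emit 'c', narrow to [11/25, 12/25)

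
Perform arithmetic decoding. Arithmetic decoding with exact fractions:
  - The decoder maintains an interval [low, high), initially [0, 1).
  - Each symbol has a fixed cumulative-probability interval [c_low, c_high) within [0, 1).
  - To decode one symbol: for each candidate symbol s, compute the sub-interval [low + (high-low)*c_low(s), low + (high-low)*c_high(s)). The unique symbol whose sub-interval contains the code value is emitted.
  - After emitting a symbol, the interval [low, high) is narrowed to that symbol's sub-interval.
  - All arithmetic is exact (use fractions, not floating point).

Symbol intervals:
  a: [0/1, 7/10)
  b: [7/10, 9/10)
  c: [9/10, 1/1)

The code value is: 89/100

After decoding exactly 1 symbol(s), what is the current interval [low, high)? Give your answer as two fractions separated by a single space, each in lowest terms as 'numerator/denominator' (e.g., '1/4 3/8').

Answer: 7/10 9/10

Derivation:
Step 1: interval [0/1, 1/1), width = 1/1 - 0/1 = 1/1
  'a': [0/1 + 1/1*0/1, 0/1 + 1/1*7/10) = [0/1, 7/10)
  'b': [0/1 + 1/1*7/10, 0/1 + 1/1*9/10) = [7/10, 9/10) <- contains code 89/100
  'c': [0/1 + 1/1*9/10, 0/1 + 1/1*1/1) = [9/10, 1/1)
  emit 'b', narrow to [7/10, 9/10)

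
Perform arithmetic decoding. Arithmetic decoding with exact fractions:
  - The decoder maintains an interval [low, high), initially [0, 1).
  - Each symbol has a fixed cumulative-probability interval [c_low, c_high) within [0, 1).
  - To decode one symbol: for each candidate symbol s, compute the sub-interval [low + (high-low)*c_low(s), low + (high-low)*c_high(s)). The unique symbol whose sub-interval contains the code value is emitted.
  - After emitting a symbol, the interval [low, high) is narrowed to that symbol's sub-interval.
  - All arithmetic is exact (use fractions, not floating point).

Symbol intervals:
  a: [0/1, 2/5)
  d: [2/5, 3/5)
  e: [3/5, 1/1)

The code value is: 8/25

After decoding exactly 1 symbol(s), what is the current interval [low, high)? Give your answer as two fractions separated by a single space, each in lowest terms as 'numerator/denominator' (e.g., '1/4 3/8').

Step 1: interval [0/1, 1/1), width = 1/1 - 0/1 = 1/1
  'a': [0/1 + 1/1*0/1, 0/1 + 1/1*2/5) = [0/1, 2/5) <- contains code 8/25
  'd': [0/1 + 1/1*2/5, 0/1 + 1/1*3/5) = [2/5, 3/5)
  'e': [0/1 + 1/1*3/5, 0/1 + 1/1*1/1) = [3/5, 1/1)
  emit 'a', narrow to [0/1, 2/5)

Answer: 0/1 2/5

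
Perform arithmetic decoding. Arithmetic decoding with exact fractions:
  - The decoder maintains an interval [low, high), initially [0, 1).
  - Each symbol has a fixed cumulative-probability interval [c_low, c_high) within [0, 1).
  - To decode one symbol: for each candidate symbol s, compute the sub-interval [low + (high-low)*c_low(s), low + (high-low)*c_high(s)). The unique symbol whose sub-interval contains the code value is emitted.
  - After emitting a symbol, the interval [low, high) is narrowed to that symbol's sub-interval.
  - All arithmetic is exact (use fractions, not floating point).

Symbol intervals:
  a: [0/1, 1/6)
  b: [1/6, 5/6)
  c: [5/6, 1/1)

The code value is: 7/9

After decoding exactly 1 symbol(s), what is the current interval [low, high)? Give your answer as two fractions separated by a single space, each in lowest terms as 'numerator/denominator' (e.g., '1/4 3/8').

Answer: 1/6 5/6

Derivation:
Step 1: interval [0/1, 1/1), width = 1/1 - 0/1 = 1/1
  'a': [0/1 + 1/1*0/1, 0/1 + 1/1*1/6) = [0/1, 1/6)
  'b': [0/1 + 1/1*1/6, 0/1 + 1/1*5/6) = [1/6, 5/6) <- contains code 7/9
  'c': [0/1 + 1/1*5/6, 0/1 + 1/1*1/1) = [5/6, 1/1)
  emit 'b', narrow to [1/6, 5/6)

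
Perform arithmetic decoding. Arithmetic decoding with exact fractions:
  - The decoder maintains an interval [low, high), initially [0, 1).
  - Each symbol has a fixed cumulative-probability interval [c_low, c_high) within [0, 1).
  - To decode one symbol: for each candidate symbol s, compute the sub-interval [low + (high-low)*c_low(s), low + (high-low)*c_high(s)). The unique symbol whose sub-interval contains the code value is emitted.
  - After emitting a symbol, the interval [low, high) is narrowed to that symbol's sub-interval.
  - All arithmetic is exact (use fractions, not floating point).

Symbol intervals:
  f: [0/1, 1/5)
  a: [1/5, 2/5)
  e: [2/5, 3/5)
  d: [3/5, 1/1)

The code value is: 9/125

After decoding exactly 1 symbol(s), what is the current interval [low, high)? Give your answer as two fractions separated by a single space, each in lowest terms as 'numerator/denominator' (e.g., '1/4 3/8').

Step 1: interval [0/1, 1/1), width = 1/1 - 0/1 = 1/1
  'f': [0/1 + 1/1*0/1, 0/1 + 1/1*1/5) = [0/1, 1/5) <- contains code 9/125
  'a': [0/1 + 1/1*1/5, 0/1 + 1/1*2/5) = [1/5, 2/5)
  'e': [0/1 + 1/1*2/5, 0/1 + 1/1*3/5) = [2/5, 3/5)
  'd': [0/1 + 1/1*3/5, 0/1 + 1/1*1/1) = [3/5, 1/1)
  emit 'f', narrow to [0/1, 1/5)

Answer: 0/1 1/5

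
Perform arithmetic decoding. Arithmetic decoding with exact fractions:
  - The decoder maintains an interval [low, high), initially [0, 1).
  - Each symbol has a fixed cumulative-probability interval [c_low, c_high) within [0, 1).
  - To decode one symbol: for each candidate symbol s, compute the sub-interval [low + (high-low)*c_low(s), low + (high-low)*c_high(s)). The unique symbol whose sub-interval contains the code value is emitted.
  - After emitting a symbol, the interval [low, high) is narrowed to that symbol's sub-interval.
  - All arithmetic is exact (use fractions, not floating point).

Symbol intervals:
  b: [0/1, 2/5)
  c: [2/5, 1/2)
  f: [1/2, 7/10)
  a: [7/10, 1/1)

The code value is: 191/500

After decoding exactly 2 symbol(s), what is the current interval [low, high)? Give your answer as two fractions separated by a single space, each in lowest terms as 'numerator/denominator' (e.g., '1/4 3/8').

Step 1: interval [0/1, 1/1), width = 1/1 - 0/1 = 1/1
  'b': [0/1 + 1/1*0/1, 0/1 + 1/1*2/5) = [0/1, 2/5) <- contains code 191/500
  'c': [0/1 + 1/1*2/5, 0/1 + 1/1*1/2) = [2/5, 1/2)
  'f': [0/1 + 1/1*1/2, 0/1 + 1/1*7/10) = [1/2, 7/10)
  'a': [0/1 + 1/1*7/10, 0/1 + 1/1*1/1) = [7/10, 1/1)
  emit 'b', narrow to [0/1, 2/5)
Step 2: interval [0/1, 2/5), width = 2/5 - 0/1 = 2/5
  'b': [0/1 + 2/5*0/1, 0/1 + 2/5*2/5) = [0/1, 4/25)
  'c': [0/1 + 2/5*2/5, 0/1 + 2/5*1/2) = [4/25, 1/5)
  'f': [0/1 + 2/5*1/2, 0/1 + 2/5*7/10) = [1/5, 7/25)
  'a': [0/1 + 2/5*7/10, 0/1 + 2/5*1/1) = [7/25, 2/5) <- contains code 191/500
  emit 'a', narrow to [7/25, 2/5)

Answer: 7/25 2/5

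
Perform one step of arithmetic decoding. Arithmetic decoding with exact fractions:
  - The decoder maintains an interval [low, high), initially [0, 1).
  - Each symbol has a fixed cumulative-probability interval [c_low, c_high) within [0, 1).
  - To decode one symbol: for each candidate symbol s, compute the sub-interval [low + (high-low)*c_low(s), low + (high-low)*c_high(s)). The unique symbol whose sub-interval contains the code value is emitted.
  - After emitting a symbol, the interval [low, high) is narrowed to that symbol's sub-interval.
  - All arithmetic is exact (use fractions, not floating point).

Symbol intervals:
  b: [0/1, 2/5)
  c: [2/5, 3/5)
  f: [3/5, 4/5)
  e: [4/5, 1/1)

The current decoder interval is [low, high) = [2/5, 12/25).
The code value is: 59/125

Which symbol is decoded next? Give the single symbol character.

Answer: e

Derivation:
Interval width = high − low = 12/25 − 2/5 = 2/25
Scaled code = (code − low) / width = (59/125 − 2/5) / 2/25 = 9/10
  b: [0/1, 2/5) 
  c: [2/5, 3/5) 
  f: [3/5, 4/5) 
  e: [4/5, 1/1) ← scaled code falls here ✓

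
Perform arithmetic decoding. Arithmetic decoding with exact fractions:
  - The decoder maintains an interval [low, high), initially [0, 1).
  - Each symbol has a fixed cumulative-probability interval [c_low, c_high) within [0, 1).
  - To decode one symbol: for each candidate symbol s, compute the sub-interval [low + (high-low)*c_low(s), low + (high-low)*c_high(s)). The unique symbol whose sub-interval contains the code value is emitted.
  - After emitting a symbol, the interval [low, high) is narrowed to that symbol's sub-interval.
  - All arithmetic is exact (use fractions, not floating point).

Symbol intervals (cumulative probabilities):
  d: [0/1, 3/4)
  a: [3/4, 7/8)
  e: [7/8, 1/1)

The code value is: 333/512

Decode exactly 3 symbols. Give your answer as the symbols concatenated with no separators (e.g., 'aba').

Answer: dae

Derivation:
Step 1: interval [0/1, 1/1), width = 1/1 - 0/1 = 1/1
  'd': [0/1 + 1/1*0/1, 0/1 + 1/1*3/4) = [0/1, 3/4) <- contains code 333/512
  'a': [0/1 + 1/1*3/4, 0/1 + 1/1*7/8) = [3/4, 7/8)
  'e': [0/1 + 1/1*7/8, 0/1 + 1/1*1/1) = [7/8, 1/1)
  emit 'd', narrow to [0/1, 3/4)
Step 2: interval [0/1, 3/4), width = 3/4 - 0/1 = 3/4
  'd': [0/1 + 3/4*0/1, 0/1 + 3/4*3/4) = [0/1, 9/16)
  'a': [0/1 + 3/4*3/4, 0/1 + 3/4*7/8) = [9/16, 21/32) <- contains code 333/512
  'e': [0/1 + 3/4*7/8, 0/1 + 3/4*1/1) = [21/32, 3/4)
  emit 'a', narrow to [9/16, 21/32)
Step 3: interval [9/16, 21/32), width = 21/32 - 9/16 = 3/32
  'd': [9/16 + 3/32*0/1, 9/16 + 3/32*3/4) = [9/16, 81/128)
  'a': [9/16 + 3/32*3/4, 9/16 + 3/32*7/8) = [81/128, 165/256)
  'e': [9/16 + 3/32*7/8, 9/16 + 3/32*1/1) = [165/256, 21/32) <- contains code 333/512
  emit 'e', narrow to [165/256, 21/32)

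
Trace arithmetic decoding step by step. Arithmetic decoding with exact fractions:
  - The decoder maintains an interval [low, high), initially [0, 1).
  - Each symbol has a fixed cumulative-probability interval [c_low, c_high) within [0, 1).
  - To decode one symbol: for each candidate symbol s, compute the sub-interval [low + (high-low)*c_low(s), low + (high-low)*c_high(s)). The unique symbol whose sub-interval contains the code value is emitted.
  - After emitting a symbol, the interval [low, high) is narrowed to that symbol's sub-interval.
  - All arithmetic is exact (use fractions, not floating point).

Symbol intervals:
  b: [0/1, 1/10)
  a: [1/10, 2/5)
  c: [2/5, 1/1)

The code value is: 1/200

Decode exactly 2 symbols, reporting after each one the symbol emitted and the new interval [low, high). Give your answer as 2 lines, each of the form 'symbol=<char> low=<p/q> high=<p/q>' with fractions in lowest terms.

Step 1: interval [0/1, 1/1), width = 1/1 - 0/1 = 1/1
  'b': [0/1 + 1/1*0/1, 0/1 + 1/1*1/10) = [0/1, 1/10) <- contains code 1/200
  'a': [0/1 + 1/1*1/10, 0/1 + 1/1*2/5) = [1/10, 2/5)
  'c': [0/1 + 1/1*2/5, 0/1 + 1/1*1/1) = [2/5, 1/1)
  emit 'b', narrow to [0/1, 1/10)
Step 2: interval [0/1, 1/10), width = 1/10 - 0/1 = 1/10
  'b': [0/1 + 1/10*0/1, 0/1 + 1/10*1/10) = [0/1, 1/100) <- contains code 1/200
  'a': [0/1 + 1/10*1/10, 0/1 + 1/10*2/5) = [1/100, 1/25)
  'c': [0/1 + 1/10*2/5, 0/1 + 1/10*1/1) = [1/25, 1/10)
  emit 'b', narrow to [0/1, 1/100)

Answer: symbol=b low=0/1 high=1/10
symbol=b low=0/1 high=1/100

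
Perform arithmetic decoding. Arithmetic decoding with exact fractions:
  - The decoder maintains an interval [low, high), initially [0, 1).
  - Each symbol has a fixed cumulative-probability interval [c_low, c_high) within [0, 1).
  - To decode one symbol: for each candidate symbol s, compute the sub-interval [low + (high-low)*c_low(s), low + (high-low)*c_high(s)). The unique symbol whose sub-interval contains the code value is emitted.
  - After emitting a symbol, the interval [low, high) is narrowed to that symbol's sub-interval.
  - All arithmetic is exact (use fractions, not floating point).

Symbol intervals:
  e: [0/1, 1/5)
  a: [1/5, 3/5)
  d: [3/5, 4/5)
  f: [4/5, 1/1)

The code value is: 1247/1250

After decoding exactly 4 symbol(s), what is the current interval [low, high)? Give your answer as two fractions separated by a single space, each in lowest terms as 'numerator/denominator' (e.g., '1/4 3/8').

Step 1: interval [0/1, 1/1), width = 1/1 - 0/1 = 1/1
  'e': [0/1 + 1/1*0/1, 0/1 + 1/1*1/5) = [0/1, 1/5)
  'a': [0/1 + 1/1*1/5, 0/1 + 1/1*3/5) = [1/5, 3/5)
  'd': [0/1 + 1/1*3/5, 0/1 + 1/1*4/5) = [3/5, 4/5)
  'f': [0/1 + 1/1*4/5, 0/1 + 1/1*1/1) = [4/5, 1/1) <- contains code 1247/1250
  emit 'f', narrow to [4/5, 1/1)
Step 2: interval [4/5, 1/1), width = 1/1 - 4/5 = 1/5
  'e': [4/5 + 1/5*0/1, 4/5 + 1/5*1/5) = [4/5, 21/25)
  'a': [4/5 + 1/5*1/5, 4/5 + 1/5*3/5) = [21/25, 23/25)
  'd': [4/5 + 1/5*3/5, 4/5 + 1/5*4/5) = [23/25, 24/25)
  'f': [4/5 + 1/5*4/5, 4/5 + 1/5*1/1) = [24/25, 1/1) <- contains code 1247/1250
  emit 'f', narrow to [24/25, 1/1)
Step 3: interval [24/25, 1/1), width = 1/1 - 24/25 = 1/25
  'e': [24/25 + 1/25*0/1, 24/25 + 1/25*1/5) = [24/25, 121/125)
  'a': [24/25 + 1/25*1/5, 24/25 + 1/25*3/5) = [121/125, 123/125)
  'd': [24/25 + 1/25*3/5, 24/25 + 1/25*4/5) = [123/125, 124/125)
  'f': [24/25 + 1/25*4/5, 24/25 + 1/25*1/1) = [124/125, 1/1) <- contains code 1247/1250
  emit 'f', narrow to [124/125, 1/1)
Step 4: interval [124/125, 1/1), width = 1/1 - 124/125 = 1/125
  'e': [124/125 + 1/125*0/1, 124/125 + 1/125*1/5) = [124/125, 621/625)
  'a': [124/125 + 1/125*1/5, 124/125 + 1/125*3/5) = [621/625, 623/625)
  'd': [124/125 + 1/125*3/5, 124/125 + 1/125*4/5) = [623/625, 624/625) <- contains code 1247/1250
  'f': [124/125 + 1/125*4/5, 124/125 + 1/125*1/1) = [624/625, 1/1)
  emit 'd', narrow to [623/625, 624/625)

Answer: 623/625 624/625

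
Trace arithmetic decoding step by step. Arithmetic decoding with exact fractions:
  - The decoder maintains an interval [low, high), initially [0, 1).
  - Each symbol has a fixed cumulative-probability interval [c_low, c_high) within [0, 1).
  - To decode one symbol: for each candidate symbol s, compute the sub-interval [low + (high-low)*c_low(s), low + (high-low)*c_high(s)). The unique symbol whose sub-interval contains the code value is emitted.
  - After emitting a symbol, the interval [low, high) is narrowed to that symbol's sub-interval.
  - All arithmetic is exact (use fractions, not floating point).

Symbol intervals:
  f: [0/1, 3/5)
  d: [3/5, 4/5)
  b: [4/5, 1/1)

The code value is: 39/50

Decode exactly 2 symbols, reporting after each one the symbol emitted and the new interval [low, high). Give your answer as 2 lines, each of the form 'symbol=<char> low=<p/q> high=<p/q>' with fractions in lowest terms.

Step 1: interval [0/1, 1/1), width = 1/1 - 0/1 = 1/1
  'f': [0/1 + 1/1*0/1, 0/1 + 1/1*3/5) = [0/1, 3/5)
  'd': [0/1 + 1/1*3/5, 0/1 + 1/1*4/5) = [3/5, 4/5) <- contains code 39/50
  'b': [0/1 + 1/1*4/5, 0/1 + 1/1*1/1) = [4/5, 1/1)
  emit 'd', narrow to [3/5, 4/5)
Step 2: interval [3/5, 4/5), width = 4/5 - 3/5 = 1/5
  'f': [3/5 + 1/5*0/1, 3/5 + 1/5*3/5) = [3/5, 18/25)
  'd': [3/5 + 1/5*3/5, 3/5 + 1/5*4/5) = [18/25, 19/25)
  'b': [3/5 + 1/5*4/5, 3/5 + 1/5*1/1) = [19/25, 4/5) <- contains code 39/50
  emit 'b', narrow to [19/25, 4/5)

Answer: symbol=d low=3/5 high=4/5
symbol=b low=19/25 high=4/5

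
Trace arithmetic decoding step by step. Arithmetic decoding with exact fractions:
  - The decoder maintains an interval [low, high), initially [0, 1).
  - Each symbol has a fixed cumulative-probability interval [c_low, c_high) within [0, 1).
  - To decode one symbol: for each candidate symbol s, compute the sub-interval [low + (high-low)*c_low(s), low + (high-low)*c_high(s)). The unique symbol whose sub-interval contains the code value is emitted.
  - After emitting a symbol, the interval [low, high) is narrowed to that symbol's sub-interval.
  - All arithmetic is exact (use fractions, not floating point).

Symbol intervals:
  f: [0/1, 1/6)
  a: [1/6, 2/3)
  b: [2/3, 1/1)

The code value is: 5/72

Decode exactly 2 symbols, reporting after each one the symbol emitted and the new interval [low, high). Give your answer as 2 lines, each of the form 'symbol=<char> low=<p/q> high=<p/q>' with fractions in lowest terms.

Answer: symbol=f low=0/1 high=1/6
symbol=a low=1/36 high=1/9

Derivation:
Step 1: interval [0/1, 1/1), width = 1/1 - 0/1 = 1/1
  'f': [0/1 + 1/1*0/1, 0/1 + 1/1*1/6) = [0/1, 1/6) <- contains code 5/72
  'a': [0/1 + 1/1*1/6, 0/1 + 1/1*2/3) = [1/6, 2/3)
  'b': [0/1 + 1/1*2/3, 0/1 + 1/1*1/1) = [2/3, 1/1)
  emit 'f', narrow to [0/1, 1/6)
Step 2: interval [0/1, 1/6), width = 1/6 - 0/1 = 1/6
  'f': [0/1 + 1/6*0/1, 0/1 + 1/6*1/6) = [0/1, 1/36)
  'a': [0/1 + 1/6*1/6, 0/1 + 1/6*2/3) = [1/36, 1/9) <- contains code 5/72
  'b': [0/1 + 1/6*2/3, 0/1 + 1/6*1/1) = [1/9, 1/6)
  emit 'a', narrow to [1/36, 1/9)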